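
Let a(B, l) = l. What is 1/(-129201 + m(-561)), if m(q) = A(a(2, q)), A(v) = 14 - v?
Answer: -1/128626 ≈ -7.7745e-6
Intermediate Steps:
m(q) = 14 - q
1/(-129201 + m(-561)) = 1/(-129201 + (14 - 1*(-561))) = 1/(-129201 + (14 + 561)) = 1/(-129201 + 575) = 1/(-128626) = -1/128626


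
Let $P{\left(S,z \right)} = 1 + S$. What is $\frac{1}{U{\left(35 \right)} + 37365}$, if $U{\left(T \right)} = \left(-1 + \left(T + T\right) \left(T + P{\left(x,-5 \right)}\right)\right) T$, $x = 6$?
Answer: $\frac{1}{140230} \approx 7.1311 \cdot 10^{-6}$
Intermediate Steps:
$U{\left(T \right)} = T \left(-1 + 2 T \left(7 + T\right)\right)$ ($U{\left(T \right)} = \left(-1 + \left(T + T\right) \left(T + \left(1 + 6\right)\right)\right) T = \left(-1 + 2 T \left(T + 7\right)\right) T = \left(-1 + 2 T \left(7 + T\right)\right) T = T \left(-1 + 2 T \left(7 + T\right)\right)$)
$\frac{1}{U{\left(35 \right)} + 37365} = \frac{1}{35 \left(-1 + 2 \cdot 35^{2} + 14 \cdot 35\right) + 37365} = \frac{1}{35 \left(-1 + 2 \cdot 1225 + 490\right) + 37365} = \frac{1}{35 \left(-1 + 2450 + 490\right) + 37365} = \frac{1}{35 \cdot 2939 + 37365} = \frac{1}{102865 + 37365} = \frac{1}{140230}$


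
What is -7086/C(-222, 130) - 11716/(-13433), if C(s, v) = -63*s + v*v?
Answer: 1320169/2053919 ≈ 0.64276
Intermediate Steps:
C(s, v) = v**2 - 63*s (C(s, v) = -63*s + v**2 = v**2 - 63*s)
-7086/C(-222, 130) - 11716/(-13433) = -7086/(130**2 - 63*(-222)) - 11716/(-13433) = -7086/(16900 + 13986) - 11716*(-1/13433) = -7086/30886 + 116/133 = -7086*1/30886 + 116/133 = -3543/15443 + 116/133 = 1320169/2053919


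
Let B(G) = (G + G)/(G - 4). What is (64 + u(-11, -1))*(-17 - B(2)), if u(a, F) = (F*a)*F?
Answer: -795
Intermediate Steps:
B(G) = 2*G/(-4 + G) (B(G) = (2*G)/(-4 + G) = 2*G/(-4 + G))
u(a, F) = a*F²
(64 + u(-11, -1))*(-17 - B(2)) = (64 - 11*(-1)²)*(-17 - 2*2/(-4 + 2)) = (64 - 11*1)*(-17 - 2*2/(-2)) = (64 - 11)*(-17 - 2*2*(-1)/2) = 53*(-17 - 1*(-2)) = 53*(-17 + 2) = 53*(-15) = -795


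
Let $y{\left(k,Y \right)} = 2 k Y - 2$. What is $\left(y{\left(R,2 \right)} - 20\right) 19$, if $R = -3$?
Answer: $-646$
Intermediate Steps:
$y{\left(k,Y \right)} = -2 + 2 Y k$ ($y{\left(k,Y \right)} = 2 Y k - 2 = -2 + 2 Y k$)
$\left(y{\left(R,2 \right)} - 20\right) 19 = \left(\left(-2 + 2 \cdot 2 \left(-3\right)\right) - 20\right) 19 = \left(\left(-2 - 12\right) - 20\right) 19 = \left(-14 - 20\right) 19 = \left(-34\right) 19 = -646$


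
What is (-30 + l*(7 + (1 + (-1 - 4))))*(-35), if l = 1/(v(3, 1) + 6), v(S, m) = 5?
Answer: 11445/11 ≈ 1040.5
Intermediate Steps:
l = 1/11 (l = 1/(5 + 6) = 1/11 ≈ 0.090909)
(-30 + l*(7 + (1 + (-1 - 4))))*(-35) = (-30 + (7 + (1 + (-1 - 4)))/11)*(-35) = (-30 + (7 + (1 - 5))/11)*(-35) = (-30 + (7 - 4)/11)*(-35) = (-30 + (1/11)*3)*(-35) = (-30 + 3/11)*(-35) = -327/11*(-35) = 11445/11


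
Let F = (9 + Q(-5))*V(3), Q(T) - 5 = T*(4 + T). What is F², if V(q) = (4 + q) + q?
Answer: 36100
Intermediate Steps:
Q(T) = 5 + T*(4 + T)
V(q) = 4 + 2*q
F = 190 (F = (9 + (5 + (-5)² + 4*(-5)))*(4 + 2*3) = (9 + (5 + 25 - 20))*(4 + 6) = (9 + 10)*10 = 19*10 = 190)
F² = 190² = 36100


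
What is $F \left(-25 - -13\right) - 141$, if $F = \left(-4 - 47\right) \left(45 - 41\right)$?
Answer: $2307$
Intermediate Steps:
$F = -204$ ($F = \left(-51\right) 4 = -204$)
$F \left(-25 - -13\right) - 141 = - 204 \left(-25 - -13\right) - 141 = - 204 \left(-25 + 13\right) - 141 = \left(-204\right) \left(-12\right) - 141 = 2448 - 141 = 2307$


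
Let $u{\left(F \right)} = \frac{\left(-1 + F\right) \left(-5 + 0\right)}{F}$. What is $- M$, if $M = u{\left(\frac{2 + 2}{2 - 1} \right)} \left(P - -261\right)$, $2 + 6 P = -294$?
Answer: $\frac{3175}{4} \approx 793.75$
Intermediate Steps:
$u{\left(F \right)} = \frac{5 - 5 F}{F}$ ($u{\left(F \right)} = \frac{\left(-1 + F\right) \left(-5\right)}{F} = \frac{5 - 5 F}{F}$)
$P = - \frac{148}{3}$ ($P = - \frac{1}{3} + \frac{1}{6} \left(-294\right) = - \frac{1}{3} - 49 = - \frac{148}{3} \approx -49.333$)
$M = - \frac{3175}{4}$ ($M = \left(-5 + \frac{5}{\left(2 + 2\right) \frac{1}{2 - 1}}\right) \left(- \frac{148}{3} - -261\right) = \left(-5 + \frac{5}{4 \cdot 1^{-1}}\right) \left(- \frac{148}{3} + 261\right) = \left(-5 + \frac{5}{4 \cdot 1}\right) \frac{635}{3} = \left(-5 + \frac{5}{4}\right) \frac{635}{3} = \left(- \frac{15}{4}\right) \frac{635}{3} = - \frac{3175}{4} \approx -793.75$)
$- M = \left(-1\right) \left(- \frac{3175}{4}\right) = \frac{3175}{4}$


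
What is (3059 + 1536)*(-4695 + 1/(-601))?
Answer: -12965693120/601 ≈ -2.1574e+7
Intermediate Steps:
(3059 + 1536)*(-4695 + 1/(-601)) = 4595*(-4695 - 1/601) = 4595*(-2821696/601) = -12965693120/601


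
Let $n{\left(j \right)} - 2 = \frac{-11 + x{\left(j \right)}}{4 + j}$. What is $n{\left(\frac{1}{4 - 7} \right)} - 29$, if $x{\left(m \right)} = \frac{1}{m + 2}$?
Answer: $- \frac{1641}{55} \approx -29.836$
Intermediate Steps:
$x{\left(m \right)} = \frac{1}{2 + m}$
$n{\left(j \right)} = 2 + \frac{-11 + \frac{1}{2 + j}}{4 + j}$
$n{\left(\frac{1}{4 - 7} \right)} - 29 = \frac{1 + \left(-3 + \frac{2}{4 - 7}\right) \left(2 + \frac{1}{4 - 7}\right)}{\left(2 + \frac{1}{4 - 7}\right) \left(4 + \frac{1}{4 - 7}\right)} - 29 = \frac{1 + \left(-3 + \frac{2}{-3}\right) \left(2 + \frac{1}{-3}\right)}{\left(2 + \frac{1}{-3}\right) \left(4 + \frac{1}{-3}\right)} - 29 = \frac{1 + \left(-3 + 2 \left(- \frac{1}{3}\right)\right) \left(2 - \frac{1}{3}\right)}{\left(2 - \frac{1}{3}\right) \left(4 - \frac{1}{3}\right)} - 29 = \frac{1 + \left(-3 - \frac{2}{3}\right) \frac{5}{3}}{\frac{5}{3} \cdot \frac{11}{3}} - 29 = \frac{3}{5} \cdot \frac{3}{11} \left(1 - \frac{55}{9}\right) - 29 = \frac{3}{5} \cdot \frac{3}{11} \left(- \frac{46}{9}\right) - 29 = - \frac{46}{55} - 29 = - \frac{1641}{55}$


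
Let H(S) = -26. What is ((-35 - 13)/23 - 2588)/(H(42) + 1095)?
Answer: -59572/24587 ≈ -2.4229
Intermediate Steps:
((-35 - 13)/23 - 2588)/(H(42) + 1095) = ((-35 - 13)/23 - 2588)/(-26 + 1095) = ((1/23)*(-48) - 2588)/1069 = (-48/23 - 2588)*(1/1069) = -59572/23*1/1069 = -59572/24587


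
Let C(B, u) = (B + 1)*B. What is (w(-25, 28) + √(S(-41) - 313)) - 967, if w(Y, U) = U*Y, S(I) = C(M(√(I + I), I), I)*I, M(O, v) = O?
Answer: -1667 + √(3049 - 41*I*√82) ≈ -1611.7 - 3.3557*I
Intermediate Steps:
C(B, u) = B*(1 + B) (C(B, u) = (1 + B)*B = B*(1 + B))
S(I) = √2*I^(3/2)*(1 + √2*√I) (S(I) = (√(I + I)*(1 + √(I + I)))*I = (√(2*I)*(1 + √(2*I)))*I = ((√2*√I)*(1 + √2*√I))*I = (√2*√I*(1 + √2*√I))*I = √2*I^(3/2)*(1 + √2*√I))
(w(-25, 28) + √(S(-41) - 313)) - 967 = (28*(-25) + √((2*(-41)² + √2*(-41)^(3/2)) - 313)) - 967 = (-700 + √((2*1681 + √2*(-41*I*√41)) - 313)) - 967 = (-700 + √((3362 - 41*I*√82) - 313)) - 967 = (-700 + √(3049 - 41*I*√82)) - 967 = -1667 + √(3049 - 41*I*√82)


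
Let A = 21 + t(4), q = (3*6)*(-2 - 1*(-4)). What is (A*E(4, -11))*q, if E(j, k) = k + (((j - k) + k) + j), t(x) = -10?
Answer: -1188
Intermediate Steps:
E(j, k) = k + 2*j (E(j, k) = k + (j + j) = k + 2*j)
q = 36 (q = 18*(-2 + 4) = 18*2 = 36)
A = 11 (A = 21 - 10 = 11)
(A*E(4, -11))*q = (11*(-11 + 2*4))*36 = (11*(-11 + 8))*36 = (11*(-3))*36 = -33*36 = -1188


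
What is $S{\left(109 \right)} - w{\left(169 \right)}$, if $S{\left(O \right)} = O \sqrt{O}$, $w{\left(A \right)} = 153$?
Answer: $-153 + 109 \sqrt{109} \approx 984.99$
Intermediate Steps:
$S{\left(O \right)} = O^{\frac{3}{2}}$
$S{\left(109 \right)} - w{\left(169 \right)} = 109^{\frac{3}{2}} - 153 = 109 \sqrt{109} - 153 = -153 + 109 \sqrt{109}$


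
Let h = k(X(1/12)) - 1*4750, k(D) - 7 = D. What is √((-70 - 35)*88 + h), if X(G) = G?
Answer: I*√503385/6 ≈ 118.25*I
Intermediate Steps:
k(D) = 7 + D
h = -56915/12 (h = (7 + 1/12) - 1*4750 = (7 + 1*(1/12)) - 4750 = (7 + 1/12) - 4750 = 85/12 - 4750 = -56915/12 ≈ -4742.9)
√((-70 - 35)*88 + h) = √((-70 - 35)*88 - 56915/12) = √(-105*88 - 56915/12) = √(-9240 - 56915/12) = √(-167795/12) = I*√503385/6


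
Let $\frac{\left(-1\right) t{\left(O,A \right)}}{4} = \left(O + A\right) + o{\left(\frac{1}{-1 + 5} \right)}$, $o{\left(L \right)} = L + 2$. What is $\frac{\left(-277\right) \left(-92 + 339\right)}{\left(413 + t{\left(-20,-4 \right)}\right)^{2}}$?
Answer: $- \frac{68419}{250000} \approx -0.27368$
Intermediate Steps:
$o{\left(L \right)} = 2 + L$
$t{\left(O,A \right)} = -9 - 4 A - 4 O$ ($t{\left(O,A \right)} = - 4 \left(\left(O + A\right) + \left(2 + \frac{1}{-1 + 5}\right)\right) = - 4 \left(\left(A + O\right) + \left(2 + \frac{1}{4}\right)\right) = - 4 \left(\left(A + O\right) + \frac{9}{4}\right) = - 4 \left(\frac{9}{4} + A + O\right) = -9 - 4 A - 4 O$)
$\frac{\left(-277\right) \left(-92 + 339\right)}{\left(413 + t{\left(-20,-4 \right)}\right)^{2}} = \frac{\left(-277\right) \left(-92 + 339\right)}{\left(413 - -87\right)^{2}} = \frac{\left(-277\right) 247}{\left(413 + \left(-9 + 16 + 80\right)\right)^{2}} = - \frac{68419}{\left(413 + 87\right)^{2}} = - \frac{68419}{500^{2}} = - \frac{68419}{250000}$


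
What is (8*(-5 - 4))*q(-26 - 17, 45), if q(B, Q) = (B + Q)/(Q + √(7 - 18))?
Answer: -1620/509 + 36*I*√11/509 ≈ -3.1827 + 0.23457*I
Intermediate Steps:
q(B, Q) = (B + Q)/(Q + I*√11) (q(B, Q) = (B + Q)/(Q + √(-11)) = (B + Q)/(Q + I*√11))
(8*(-5 - 4))*q(-26 - 17, 45) = (8*(-5 - 4))*(((-26 - 17) + 45)/(45 + I*√11)) = (8*(-9))*((-43 + 45)/(45 + I*√11)) = -72*2/(45 + I*√11) = -144/(45 + I*√11)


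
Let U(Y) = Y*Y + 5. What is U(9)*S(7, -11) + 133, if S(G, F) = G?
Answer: 735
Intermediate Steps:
U(Y) = 5 + Y**2 (U(Y) = Y**2 + 5 = 5 + Y**2)
U(9)*S(7, -11) + 133 = (5 + 9**2)*7 + 133 = (5 + 81)*7 + 133 = 86*7 + 133 = 602 + 133 = 735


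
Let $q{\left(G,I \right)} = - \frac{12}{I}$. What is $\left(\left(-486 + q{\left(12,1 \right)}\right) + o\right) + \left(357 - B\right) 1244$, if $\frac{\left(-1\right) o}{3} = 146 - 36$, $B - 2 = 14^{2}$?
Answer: $196968$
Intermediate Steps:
$B = 198$ ($B = 2 + 14^{2} = 2 + 196 = 198$)
$o = -330$ ($o = - 3 \left(146 - 36\right) = \left(-3\right) 110 = -330$)
$\left(\left(-486 + q{\left(12,1 \right)}\right) + o\right) + \left(357 - B\right) 1244 = \left(\left(-486 - \frac{12}{1}\right) - 330\right) + \left(357 - 198\right) 1244 = \left(\left(-486 - 12\right) - 330\right) + \left(357 - 198\right) 1244 = \left(\left(-486 - 12\right) - 330\right) + 159 \cdot 1244 = \left(-498 - 330\right) + 197796 = -828 + 197796 = 196968$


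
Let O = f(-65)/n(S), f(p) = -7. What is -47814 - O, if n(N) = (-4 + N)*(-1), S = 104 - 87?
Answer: -621589/13 ≈ -47815.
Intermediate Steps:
S = 17
n(N) = 4 - N
O = 7/13 (O = -7/(4 - 1*17) = -7/(4 - 17) = -7/(-13) = -7*(-1/13) = 7/13 ≈ 0.53846)
-47814 - O = -47814 - 1*7/13 = -47814 - 7/13 = -621589/13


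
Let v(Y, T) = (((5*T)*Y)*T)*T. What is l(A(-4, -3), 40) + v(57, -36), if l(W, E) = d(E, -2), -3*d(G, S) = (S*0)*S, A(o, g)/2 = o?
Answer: -13296960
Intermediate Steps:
A(o, g) = 2*o
d(G, S) = 0 (d(G, S) = -S*0*S/3 = -0*S = -⅓*0 = 0)
l(W, E) = 0
v(Y, T) = 5*Y*T³ (v(Y, T) = ((5*T*Y)*T)*T = (5*Y*T²)*T = 5*Y*T³)
l(A(-4, -3), 40) + v(57, -36) = 0 + 5*57*(-36)³ = 0 + 5*57*(-46656) = 0 - 13296960 = -13296960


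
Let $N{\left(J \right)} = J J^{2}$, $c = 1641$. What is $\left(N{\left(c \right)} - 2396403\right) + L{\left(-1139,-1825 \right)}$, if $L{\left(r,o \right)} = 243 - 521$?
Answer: $4416621040$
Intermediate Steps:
$L{\left(r,o \right)} = -278$ ($L{\left(r,o \right)} = 243 - 521 = -278$)
$N{\left(J \right)} = J^{3}$
$\left(N{\left(c \right)} - 2396403\right) + L{\left(-1139,-1825 \right)} = \left(1641^{3} - 2396403\right) - 278 = \left(4419017721 - 2396403\right) - 278 = 4416621318 - 278 = 4416621040$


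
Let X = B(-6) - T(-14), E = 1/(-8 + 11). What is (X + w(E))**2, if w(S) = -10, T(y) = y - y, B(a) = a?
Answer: 256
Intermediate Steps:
T(y) = 0
E = 1/3 ≈ 0.33333
X = -6 (X = -6 - 1*0 = -6 + 0 = -6)
(X + w(E))**2 = (-6 - 10)**2 = (-16)**2 = 256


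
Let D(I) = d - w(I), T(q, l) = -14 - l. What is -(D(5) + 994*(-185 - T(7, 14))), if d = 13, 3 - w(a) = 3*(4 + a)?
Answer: 156021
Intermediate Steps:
w(a) = -9 - 3*a (w(a) = 3 - 3*(4 + a) = 3 - (12 + 3*a) = 3 + (-12 - 3*a) = -9 - 3*a)
D(I) = 22 + 3*I (D(I) = 13 - (-9 - 3*I) = 13 + (9 + 3*I) = 22 + 3*I)
-(D(5) + 994*(-185 - T(7, 14))) = -((22 + 3*5) + 994*(-185 - (-14 - 1*14))) = -((22 + 15) + 994*(-185 - (-14 - 14))) = -(37 + 994*(-185 - 1*(-28))) = -(37 + 994*(-185 + 28)) = -(37 + 994*(-157)) = -(37 - 156058) = -1*(-156021) = 156021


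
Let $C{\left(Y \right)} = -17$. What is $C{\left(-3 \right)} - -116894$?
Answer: $116877$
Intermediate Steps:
$C{\left(-3 \right)} - -116894 = -17 - -116894 = -17 + 116894 = 116877$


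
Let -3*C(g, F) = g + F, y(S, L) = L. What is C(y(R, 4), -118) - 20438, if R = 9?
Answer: -20400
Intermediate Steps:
C(g, F) = -F/3 - g/3 (C(g, F) = -(g + F)/3 = -(F + g)/3 = -F/3 - g/3)
C(y(R, 4), -118) - 20438 = (-⅓*(-118) - ⅓*4) - 20438 = (118/3 - 4/3) - 20438 = 38 - 20438 = -20400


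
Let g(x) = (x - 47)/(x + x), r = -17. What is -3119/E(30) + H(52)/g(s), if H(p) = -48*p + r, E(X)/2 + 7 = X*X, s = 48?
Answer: -430872047/1786 ≈ -2.4125e+5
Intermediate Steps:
E(X) = -14 + 2*X**2 (E(X) = -14 + 2*(X*X) = -14 + 2*X**2)
H(p) = -17 - 48*p (H(p) = -48*p - 17 = -17 - 48*p)
g(x) = (-47 + x)/(2*x) (g(x) = (-47 + x)/((2*x)) = (-47 + x)*(1/(2*x)) = (-47 + x)/(2*x))
-3119/E(30) + H(52)/g(s) = -3119/(-14 + 2*30**2) + (-17 - 48*52)/(((1/2)*(-47 + 48)/48)) = -3119/(-14 + 2*900) + (-17 - 2496)/(((1/2)*(1/48)*1)) = -3119/(-14 + 1800) - 2513/1/96 = -3119/1786 - 2513*96 = -3119*1/1786 - 241248 = -3119/1786 - 241248 = -430872047/1786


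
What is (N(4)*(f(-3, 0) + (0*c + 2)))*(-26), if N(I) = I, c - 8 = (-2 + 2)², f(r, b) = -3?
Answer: 104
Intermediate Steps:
c = 8 (c = 8 + (-2 + 2)² = 8 + 0² = 8 + 0 = 8)
(N(4)*(f(-3, 0) + (0*c + 2)))*(-26) = (4*(-3 + (0*8 + 2)))*(-26) = (4*(-3 + (0 + 2)))*(-26) = (4*(-3 + 2))*(-26) = (4*(-1))*(-26) = -4*(-26) = 104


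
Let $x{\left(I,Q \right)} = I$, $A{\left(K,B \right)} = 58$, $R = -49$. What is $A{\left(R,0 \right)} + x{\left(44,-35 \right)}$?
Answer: $102$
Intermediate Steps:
$A{\left(R,0 \right)} + x{\left(44,-35 \right)} = 58 + 44 = 102$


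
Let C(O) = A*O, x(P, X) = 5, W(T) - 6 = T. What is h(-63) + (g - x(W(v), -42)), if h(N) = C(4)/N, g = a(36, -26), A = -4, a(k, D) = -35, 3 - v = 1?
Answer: -2504/63 ≈ -39.746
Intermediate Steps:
v = 2 (v = 3 - 1*1 = 3 - 1 = 2)
W(T) = 6 + T
C(O) = -4*O
g = -35
h(N) = -16/N (h(N) = (-4*4)/N = -16/N)
h(-63) + (g - x(W(v), -42)) = -16/(-63) + (-35 - 1*5) = -16*(-1/63) + (-35 - 5) = 16/63 - 40 = -2504/63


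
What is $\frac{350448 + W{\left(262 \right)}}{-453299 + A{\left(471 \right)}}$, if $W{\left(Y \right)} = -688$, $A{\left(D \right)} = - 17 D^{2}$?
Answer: $- \frac{87440}{1056149} \approx -0.082791$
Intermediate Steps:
$\frac{350448 + W{\left(262 \right)}}{-453299 + A{\left(471 \right)}} = \frac{350448 - 688}{-453299 - 17 \cdot 471^{2}} = \frac{349760}{-453299 - 3771297} = \frac{349760}{-4224596} = 349760 \left(- \frac{1}{4224596}\right) = - \frac{87440}{1056149}$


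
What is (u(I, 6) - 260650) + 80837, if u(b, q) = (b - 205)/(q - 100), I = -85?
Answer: -8451066/47 ≈ -1.7981e+5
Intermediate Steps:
u(b, q) = (-205 + b)/(-100 + q)
(u(I, 6) - 260650) + 80837 = ((-205 - 85)/(-100 + 6) - 260650) + 80837 = (-290/(-94) - 260650) + 80837 = (-1/94*(-290) - 260650) + 80837 = (145/47 - 260650) + 80837 = -12250405/47 + 80837 = -8451066/47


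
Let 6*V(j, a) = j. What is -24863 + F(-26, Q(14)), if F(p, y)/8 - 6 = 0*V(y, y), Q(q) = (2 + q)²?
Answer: -24815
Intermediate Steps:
V(j, a) = j/6
F(p, y) = 48 (F(p, y) = 48 + 8*(0*(y/6)) = 48 + 8*0 = 48 + 0 = 48)
-24863 + F(-26, Q(14)) = -24863 + 48 = -24815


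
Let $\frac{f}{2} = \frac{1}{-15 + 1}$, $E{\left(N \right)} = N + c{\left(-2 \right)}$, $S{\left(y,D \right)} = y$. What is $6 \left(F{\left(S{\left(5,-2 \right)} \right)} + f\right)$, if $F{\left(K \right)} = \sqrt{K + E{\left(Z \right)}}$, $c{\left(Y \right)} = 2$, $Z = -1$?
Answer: $- \frac{6}{7} + 6 \sqrt{6} \approx 13.84$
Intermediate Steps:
$E{\left(N \right)} = 2 + N$ ($E{\left(N \right)} = N + 2 = 2 + N$)
$f = - \frac{1}{7}$ ($f = \frac{2}{-15 + 1} = \frac{2}{-14} = 2 \left(- \frac{1}{14}\right) = - \frac{1}{7} \approx -0.14286$)
$F{\left(K \right)} = \sqrt{1 + K}$ ($F{\left(K \right)} = \sqrt{K + \left(2 - 1\right)} = \sqrt{K + 1} = \sqrt{1 + K}$)
$6 \left(F{\left(S{\left(5,-2 \right)} \right)} + f\right) = 6 \left(\sqrt{1 + 5} - \frac{1}{7}\right) = 6 \left(\sqrt{6} - \frac{1}{7}\right) = 6 \left(- \frac{1}{7} + \sqrt{6}\right) = - \frac{6}{7} + 6 \sqrt{6}$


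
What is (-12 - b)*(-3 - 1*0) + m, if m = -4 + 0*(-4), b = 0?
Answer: 32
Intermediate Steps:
m = -4 (m = -4 + 0 = -4)
(-12 - b)*(-3 - 1*0) + m = (-12 - 1*0)*(-3 - 1*0) - 4 = (-12 + 0)*(-3 + 0) - 4 = -12*(-3) - 4 = 36 - 4 = 32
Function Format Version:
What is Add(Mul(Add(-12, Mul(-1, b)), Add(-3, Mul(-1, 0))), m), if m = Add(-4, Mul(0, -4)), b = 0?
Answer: 32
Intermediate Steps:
m = -4 (m = Add(-4, 0) = -4)
Add(Mul(Add(-12, Mul(-1, b)), Add(-3, Mul(-1, 0))), m) = Add(Mul(Add(-12, Mul(-1, 0)), Add(-3, Mul(-1, 0))), -4) = Add(Mul(Add(-12, 0), Add(-3, 0)), -4) = Add(Mul(-12, -3), -4) = Add(36, -4) = 32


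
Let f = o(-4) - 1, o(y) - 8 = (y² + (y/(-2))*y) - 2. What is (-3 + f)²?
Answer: 100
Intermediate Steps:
o(y) = 6 + y²/2 (o(y) = 8 + ((y² + (y/(-2))*y) - 2) = 8 + ((y² + (y*(-½))*y) - 2) = 8 + ((y² + (-y/2)*y) - 2) = 8 + ((y² - y²/2) - 2) = 8 + (y²/2 - 2) = 8 + (-2 + y²/2) = 6 + y²/2)
f = 13 (f = (6 + (½)*(-4)²) - 1 = (6 + (½)*16) - 1 = (6 + 8) - 1 = 14 - 1 = 13)
(-3 + f)² = (-3 + 13)² = 10² = 100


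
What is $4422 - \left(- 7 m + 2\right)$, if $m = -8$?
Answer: $4364$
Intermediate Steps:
$4422 - \left(- 7 m + 2\right) = 4422 - \left(\left(-7\right) \left(-8\right) + 2\right) = 4422 - \left(56 + 2\right) = 4422 - 58 = 4364$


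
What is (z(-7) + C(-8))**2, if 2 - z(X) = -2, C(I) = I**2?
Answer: 4624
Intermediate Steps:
z(X) = 4 (z(X) = 2 - 1*(-2) = 2 + 2 = 4)
(z(-7) + C(-8))**2 = (4 + (-8)**2)**2 = (4 + 64)**2 = 68**2 = 4624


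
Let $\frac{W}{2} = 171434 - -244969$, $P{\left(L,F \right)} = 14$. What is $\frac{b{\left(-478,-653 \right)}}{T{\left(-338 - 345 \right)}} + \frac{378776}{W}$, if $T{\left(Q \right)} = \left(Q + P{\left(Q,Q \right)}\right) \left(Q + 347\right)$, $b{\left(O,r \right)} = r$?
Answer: $\frac{4699942337}{10400081328} \approx 0.45191$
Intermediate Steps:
$W = 832806$ ($W = 2 \left(171434 - -244969\right) = 2 \left(171434 + 244969\right) = 2 \cdot 416403 = 832806$)
$T{\left(Q \right)} = \left(14 + Q\right) \left(347 + Q\right)$ ($T{\left(Q \right)} = \left(Q + 14\right) \left(Q + 347\right) = \left(14 + Q\right) \left(347 + Q\right)$)
$\frac{b{\left(-478,-653 \right)}}{T{\left(-338 - 345 \right)}} + \frac{378776}{W} = - \frac{653}{4858 + \left(-338 - 345\right)^{2} + 361 \left(-338 - 345\right)} + \frac{378776}{832806} = - \frac{653}{4858 + \left(-338 - 345\right)^{2} + 361 \left(-338 - 345\right)} + 378776 \cdot \frac{1}{832806} = - \frac{653}{4858 + \left(-683\right)^{2} + 361 \left(-683\right)} + \frac{189388}{416403} = - \frac{653}{4858 + 466489 - 246563} + \frac{189388}{416403} = - \frac{653}{224784} + \frac{189388}{416403} = \frac{4699942337}{10400081328}$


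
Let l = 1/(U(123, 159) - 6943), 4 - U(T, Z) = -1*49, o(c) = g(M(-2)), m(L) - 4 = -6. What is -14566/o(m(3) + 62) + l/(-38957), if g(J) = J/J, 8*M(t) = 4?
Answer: -3909714391179/268413730 ≈ -14566.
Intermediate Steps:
M(t) = ½ (M(t) = (⅛)*4 = ½)
m(L) = -2 (m(L) = 4 - 6 = -2)
g(J) = 1
o(c) = 1
U(T, Z) = 53 (U(T, Z) = 4 - (-1)*49 = 4 - 1*(-49) = 4 + 49 = 53)
l = -1/6890 (l = 1/(53 - 6943) = 1/(-6890) = -1/6890 ≈ -0.00014514)
-14566/o(m(3) + 62) + l/(-38957) = -14566/1 - 1/6890/(-38957) = -14566*1 - 1/6890*(-1/38957) = -14566 + 1/268413730 = -3909714391179/268413730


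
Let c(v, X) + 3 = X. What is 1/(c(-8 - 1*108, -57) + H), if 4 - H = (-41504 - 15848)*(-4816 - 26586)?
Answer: -1/1800967560 ≈ -5.5526e-10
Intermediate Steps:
c(v, X) = -3 + X
H = -1800967500 (H = 4 - (-41504 - 15848)*(-4816 - 26586) = 4 - (-57352)*(-31402) = 4 - 1*1800967504 = 4 - 1800967504 = -1800967500)
1/(c(-8 - 1*108, -57) + H) = 1/((-3 - 57) - 1800967500) = 1/(-60 - 1800967500) = 1/(-1800967560) = -1/1800967560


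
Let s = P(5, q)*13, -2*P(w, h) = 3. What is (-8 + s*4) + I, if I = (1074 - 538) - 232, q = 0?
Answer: 218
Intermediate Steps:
P(w, h) = -3/2 (P(w, h) = -1/2*3 = -3/2)
s = -39/2 (s = -3/2*13 = -39/2 ≈ -19.500)
I = 304 (I = 536 - 232 = 304)
(-8 + s*4) + I = (-8 - 39/2*4) + 304 = (-8 - 78) + 304 = -86 + 304 = 218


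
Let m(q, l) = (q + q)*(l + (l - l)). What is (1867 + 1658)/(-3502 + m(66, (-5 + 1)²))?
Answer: -705/278 ≈ -2.5360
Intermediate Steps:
m(q, l) = 2*l*q (m(q, l) = (2*q)*(l + 0) = (2*q)*l = 2*l*q)
(1867 + 1658)/(-3502 + m(66, (-5 + 1)²)) = (1867 + 1658)/(-3502 + 2*(-5 + 1)²*66) = 3525/(-3502 + 2*(-4)²*66) = 3525/(-3502 + 2*16*66) = 3525/(-3502 + 2112) = 3525/(-1390) = 3525*(-1/1390) = -705/278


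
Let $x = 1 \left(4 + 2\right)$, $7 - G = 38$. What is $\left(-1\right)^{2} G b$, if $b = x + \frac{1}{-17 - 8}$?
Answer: $- \frac{4619}{25} \approx -184.76$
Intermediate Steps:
$G = -31$ ($G = 7 - 38 = -31$)
$x = 6$ ($x = 1 \cdot 6 = 6$)
$b = \frac{149}{25}$ ($b = 6 + \frac{1}{-17 - 8} = 6 + \frac{1}{-25} = 6 - \frac{1}{25} = \frac{149}{25} \approx 5.96$)
$\left(-1\right)^{2} G b = \left(-1\right)^{2} \left(-31\right) \frac{149}{25} = 1 \left(-31\right) \frac{149}{25} = \left(-31\right) \frac{149}{25} = - \frac{4619}{25}$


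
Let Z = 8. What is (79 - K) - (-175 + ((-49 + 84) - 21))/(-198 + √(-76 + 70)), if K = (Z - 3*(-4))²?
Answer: -2103048/6535 - 161*I*√6/39210 ≈ -321.81 - 0.010058*I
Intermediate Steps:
K = 400 (K = (8 - 3*(-4))² = (8 + 12)² = 20² = 400)
(79 - K) - (-175 + ((-49 + 84) - 21))/(-198 + √(-76 + 70)) = (79 - 1*400) - (-175 + ((-49 + 84) - 21))/(-198 + √(-76 + 70)) = (79 - 400) - (-175 + (35 - 21))/(-198 + √(-6)) = -321 - (-175 + 14)/(-198 + I*√6) = -321 - (-161)/(-198 + I*√6) = -321 + 161/(-198 + I*√6)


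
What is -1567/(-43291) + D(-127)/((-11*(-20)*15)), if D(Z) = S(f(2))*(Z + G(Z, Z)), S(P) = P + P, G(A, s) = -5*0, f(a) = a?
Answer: -4205182/35715075 ≈ -0.11774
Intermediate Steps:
G(A, s) = 0
S(P) = 2*P
D(Z) = 4*Z (D(Z) = (2*2)*(Z + 0) = 4*Z)
-1567/(-43291) + D(-127)/((-11*(-20)*15)) = -1567/(-43291) + (4*(-127))/((-11*(-20)*15)) = -1567*(-1/43291) - 508/(220*15) = 1567/43291 - 508/3300 = 1567/43291 - 508*1/3300 = 1567/43291 - 127/825 = -4205182/35715075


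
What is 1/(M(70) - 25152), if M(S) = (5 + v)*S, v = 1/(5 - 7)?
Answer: -1/24837 ≈ -4.0263e-5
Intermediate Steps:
v = -1/2 (v = 1/(-2) = -1/2 ≈ -0.50000)
M(S) = 9*S/2 (M(S) = (5 - 1/2)*S = 9*S/2)
1/(M(70) - 25152) = 1/((9/2)*70 - 25152) = 1/(315 - 25152) = 1/(-24837) = -1/24837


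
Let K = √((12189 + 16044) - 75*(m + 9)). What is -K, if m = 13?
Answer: -√26583 ≈ -163.04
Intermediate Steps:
K = √26583 (K = √((12189 + 16044) - 75*(13 + 9)) = √(28233 - 75*22) = √(28233 - 1650) = √26583 ≈ 163.04)
-K = -√26583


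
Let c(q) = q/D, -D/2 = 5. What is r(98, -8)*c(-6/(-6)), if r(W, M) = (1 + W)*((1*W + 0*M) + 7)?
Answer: -2079/2 ≈ -1039.5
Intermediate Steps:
D = -10 (D = -2*5 = -10)
r(W, M) = (1 + W)*(7 + W) (r(W, M) = (1 + W)*((W + 0) + 7) = (1 + W)*(W + 7) = (1 + W)*(7 + W))
c(q) = -q/10 (c(q) = q/(-10) = q*(-⅒) = -q/10)
r(98, -8)*c(-6/(-6)) = (7 + 98² + 8*98)*(-(-3)/(5*(-6))) = (7 + 9604 + 784)*(-(-3)*(-1)/(5*6)) = 10395*(-⅒*1) = 10395*(-⅒) = -2079/2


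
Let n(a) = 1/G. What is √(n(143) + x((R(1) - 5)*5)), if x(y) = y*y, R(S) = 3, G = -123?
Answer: 7*√30873/123 ≈ 9.9996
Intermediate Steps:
n(a) = -1/123 (n(a) = 1/(-123) = -1/123)
x(y) = y²
√(n(143) + x((R(1) - 5)*5)) = √(-1/123 + ((3 - 5)*5)²) = √(-1/123 + (-2*5)²) = √(-1/123 + (-10)²) = √(-1/123 + 100) = √(12299/123) = 7*√30873/123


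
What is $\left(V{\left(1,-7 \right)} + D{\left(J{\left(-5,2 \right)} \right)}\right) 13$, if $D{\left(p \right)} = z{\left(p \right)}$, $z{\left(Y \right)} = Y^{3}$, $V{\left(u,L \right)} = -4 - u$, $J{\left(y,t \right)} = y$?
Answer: $-1690$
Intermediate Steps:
$D{\left(p \right)} = p^{3}$
$\left(V{\left(1,-7 \right)} + D{\left(J{\left(-5,2 \right)} \right)}\right) 13 = \left(\left(-4 - 1\right) + \left(-5\right)^{3}\right) 13 = \left(\left(-4 - 1\right) - 125\right) 13 = \left(-5 - 125\right) 13 = \left(-130\right) 13 = -1690$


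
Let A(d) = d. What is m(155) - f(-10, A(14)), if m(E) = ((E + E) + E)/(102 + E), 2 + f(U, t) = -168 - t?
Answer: 47753/257 ≈ 185.81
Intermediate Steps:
f(U, t) = -170 - t (f(U, t) = -2 + (-168 - t) = -170 - t)
m(E) = 3*E/(102 + E) (m(E) = (2*E + E)/(102 + E) = (3*E)/(102 + E) = 3*E/(102 + E))
m(155) - f(-10, A(14)) = 3*155/(102 + 155) - (-170 - 1*14) = 3*155/257 - (-170 - 14) = 3*155*(1/257) - 1*(-184) = 465/257 + 184 = 47753/257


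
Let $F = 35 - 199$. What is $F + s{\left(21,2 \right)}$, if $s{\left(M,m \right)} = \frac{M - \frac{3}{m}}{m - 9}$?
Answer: $- \frac{2335}{14} \approx -166.79$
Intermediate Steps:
$F = -164$ ($F = 35 - 199 = -164$)
$s{\left(M,m \right)} = \frac{M - \frac{3}{m}}{-9 + m}$
$F + s{\left(21,2 \right)} = -164 + \frac{-3 + 21 \cdot 2}{2 \left(-9 + 2\right)} = -164 + \frac{-3 + 42}{2 \left(-7\right)} = -164 + \frac{1}{2} \left(- \frac{1}{7}\right) 39 = -164 - \frac{39}{14} = - \frac{2335}{14}$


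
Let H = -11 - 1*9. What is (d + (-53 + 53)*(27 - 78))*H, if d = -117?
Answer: 2340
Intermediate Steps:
H = -20 (H = -11 - 9 = -20)
(d + (-53 + 53)*(27 - 78))*H = (-117 + (-53 + 53)*(27 - 78))*(-20) = (-117 + 0*(-51))*(-20) = (-117 + 0)*(-20) = -117*(-20) = 2340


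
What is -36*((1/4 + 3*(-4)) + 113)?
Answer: -3645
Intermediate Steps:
-36*((1/4 + 3*(-4)) + 113) = -36*((¼ - 12) + 113) = -36*(-47/4 + 113) = -36*405/4 = -3645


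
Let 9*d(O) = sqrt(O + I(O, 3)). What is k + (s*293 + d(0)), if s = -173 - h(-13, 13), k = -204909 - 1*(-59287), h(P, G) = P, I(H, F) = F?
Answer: -192502 + sqrt(3)/9 ≈ -1.9250e+5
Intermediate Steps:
k = -145622 (k = -204909 + 59287 = -145622)
s = -160 (s = -173 - 1*(-13) = -173 + 13 = -160)
d(O) = sqrt(3 + O)/9 (d(O) = sqrt(O + 3)/9 = sqrt(3 + O)/9)
k + (s*293 + d(0)) = -145622 + (-160*293 + sqrt(3 + 0)/9) = -145622 + (-46880 + sqrt(3)/9) = -192502 + sqrt(3)/9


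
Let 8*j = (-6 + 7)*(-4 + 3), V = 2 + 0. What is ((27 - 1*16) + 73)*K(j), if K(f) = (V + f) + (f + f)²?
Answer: 651/4 ≈ 162.75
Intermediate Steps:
V = 2
j = -⅛ (j = ((-6 + 7)*(-4 + 3))/8 = (1*(-1))/8 = (⅛)*(-1) = -⅛ ≈ -0.12500)
K(f) = 2 + f + 4*f² (K(f) = (2 + f) + (f + f)² = (2 + f) + (2*f)² = (2 + f) + 4*f² = 2 + f + 4*f²)
((27 - 1*16) + 73)*K(j) = ((27 - 1*16) + 73)*(2 - ⅛ + 4*(-⅛)²) = ((27 - 16) + 73)*(2 - ⅛ + 4*(1/64)) = (11 + 73)*(2 - ⅛ + 1/16) = 84*(31/16) = 651/4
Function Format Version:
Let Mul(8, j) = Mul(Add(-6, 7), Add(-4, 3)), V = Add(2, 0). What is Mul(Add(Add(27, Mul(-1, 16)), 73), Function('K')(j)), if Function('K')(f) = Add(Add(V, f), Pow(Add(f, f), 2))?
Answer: Rational(651, 4) ≈ 162.75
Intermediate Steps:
V = 2
j = Rational(-1, 8) (j = Mul(Rational(1, 8), Mul(Add(-6, 7), Add(-4, 3))) = Mul(Rational(1, 8), Mul(1, -1)) = Mul(Rational(1, 8), -1) = Rational(-1, 8) ≈ -0.12500)
Function('K')(f) = Add(2, f, Mul(4, Pow(f, 2))) (Function('K')(f) = Add(Add(2, f), Pow(Add(f, f), 2)) = Add(Add(2, f), Pow(Mul(2, f), 2)) = Add(Add(2, f), Mul(4, Pow(f, 2))) = Add(2, f, Mul(4, Pow(f, 2))))
Mul(Add(Add(27, Mul(-1, 16)), 73), Function('K')(j)) = Mul(Add(Add(27, Mul(-1, 16)), 73), Add(2, Rational(-1, 8), Mul(4, Pow(Rational(-1, 8), 2)))) = Mul(Add(Add(27, -16), 73), Add(2, Rational(-1, 8), Mul(4, Rational(1, 64)))) = Mul(Add(11, 73), Add(2, Rational(-1, 8), Rational(1, 16))) = Mul(84, Rational(31, 16)) = Rational(651, 4)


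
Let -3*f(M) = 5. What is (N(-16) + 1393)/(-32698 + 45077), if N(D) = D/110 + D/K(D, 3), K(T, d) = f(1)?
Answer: 15427/136169 ≈ 0.11329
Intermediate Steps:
f(M) = -5/3 (f(M) = -⅓*5 = -5/3)
K(T, d) = -5/3
N(D) = -13*D/22 (N(D) = D/110 + D/(-5/3) = D*(1/110) + D*(-⅗) = D/110 - 3*D/5 = -13*D/22)
(N(-16) + 1393)/(-32698 + 45077) = (-13/22*(-16) + 1393)/(-32698 + 45077) = (104/11 + 1393)/12379 = (15427/11)*(1/12379) = 15427/136169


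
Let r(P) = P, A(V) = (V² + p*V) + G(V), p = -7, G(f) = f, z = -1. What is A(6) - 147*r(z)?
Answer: 147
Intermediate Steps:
A(V) = V² - 6*V (A(V) = (V² - 7*V) + V = V² - 6*V)
A(6) - 147*r(z) = 6*(-6 + 6) - 147*(-1) = 6*0 + 147 = 0 + 147 = 147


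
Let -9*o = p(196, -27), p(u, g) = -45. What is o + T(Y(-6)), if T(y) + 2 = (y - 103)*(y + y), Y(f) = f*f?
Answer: -4821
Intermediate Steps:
Y(f) = f**2
T(y) = -2 + 2*y*(-103 + y) (T(y) = -2 + (y - 103)*(y + y) = -2 + (-103 + y)*(2*y) = -2 + 2*y*(-103 + y))
o = 5 (o = -1/9*(-45) = 5)
o + T(Y(-6)) = 5 + (-2 - 206*(-6)**2 + 2*((-6)**2)**2) = 5 + (-2 - 206*36 + 2*36**2) = 5 + (-2 - 7416 + 2*1296) = 5 + (-2 - 7416 + 2592) = 5 - 4826 = -4821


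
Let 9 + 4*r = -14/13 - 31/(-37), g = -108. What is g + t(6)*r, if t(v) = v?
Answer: -58614/481 ≈ -121.86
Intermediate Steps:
r = -1111/481 (r = -9/4 + (-14/13 - 31/(-37))/4 = -9/4 + (-14*1/13 - 31*(-1/37))/4 = -9/4 + (-14/13 + 31/37)/4 = -9/4 + (¼)*(-115/481) = -9/4 - 115/1924 = -1111/481 ≈ -2.3098)
g + t(6)*r = -108 + 6*(-1111/481) = -108 - 6666/481 = -58614/481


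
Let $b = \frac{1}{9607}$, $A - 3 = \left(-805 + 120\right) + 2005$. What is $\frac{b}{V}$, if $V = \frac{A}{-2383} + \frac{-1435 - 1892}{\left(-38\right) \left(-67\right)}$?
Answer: $- \frac{6067118}{108526426593} \approx -5.5905 \cdot 10^{-5}$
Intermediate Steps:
$A = 1323$ ($A = 3 + \left(\left(-805 + 120\right) + 2005\right) = 3 + \left(-685 + 2005\right) = 3 + 1320 = 1323$)
$b = \frac{1}{9607} \approx 0.00010409$
$V = - \frac{11296599}{6067118}$ ($V = \frac{1323}{-2383} + \frac{-1435 - 1892}{\left(-38\right) \left(-67\right)} = 1323 \left(- \frac{1}{2383}\right) + \frac{-1435 - 1892}{2546} = - \frac{1323}{2383} - \frac{3327}{2546} = - \frac{11296599}{6067118} \approx -1.8619$)
$\frac{b}{V} = \frac{1}{9607 \left(- \frac{11296599}{6067118}\right)} = \frac{1}{9607} \left(- \frac{6067118}{11296599}\right) = - \frac{6067118}{108526426593}$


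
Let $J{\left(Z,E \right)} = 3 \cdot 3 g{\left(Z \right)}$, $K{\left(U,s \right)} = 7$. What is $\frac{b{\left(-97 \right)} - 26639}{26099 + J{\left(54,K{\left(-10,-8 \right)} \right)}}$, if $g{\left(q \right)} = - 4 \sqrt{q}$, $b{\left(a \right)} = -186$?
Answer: $- \frac{700105675}{681087817} - \frac{2897100 \sqrt{6}}{681087817} \approx -1.0383$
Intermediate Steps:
$J{\left(Z,E \right)} = - 36 \sqrt{Z}$ ($J{\left(Z,E \right)} = 3 \cdot 3 \left(- 4 \sqrt{Z}\right) = 9 \left(- 4 \sqrt{Z}\right) = - 36 \sqrt{Z}$)
$\frac{b{\left(-97 \right)} - 26639}{26099 + J{\left(54,K{\left(-10,-8 \right)} \right)}} = \frac{-186 - 26639}{26099 - 36 \sqrt{54}} = - \frac{26825}{26099 - 36 \cdot 3 \sqrt{6}} = - \frac{26825}{26099 - 108 \sqrt{6}}$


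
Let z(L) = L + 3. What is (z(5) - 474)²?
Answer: 217156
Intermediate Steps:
z(L) = 3 + L
(z(5) - 474)² = ((3 + 5) - 474)² = (8 - 474)² = (-466)² = 217156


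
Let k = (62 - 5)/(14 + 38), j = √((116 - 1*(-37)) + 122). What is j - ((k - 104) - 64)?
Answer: 8679/52 + 5*√11 ≈ 183.49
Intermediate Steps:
j = 5*√11 (j = √((116 + 37) + 122) = √(153 + 122) = √275 = 5*√11 ≈ 16.583)
k = 57/52 ≈ 1.0962
j - ((k - 104) - 64) = 5*√11 - ((57/52 - 104) - 64) = 5*√11 - (-5351/52 - 64) = 5*√11 - 1*(-8679/52) = 5*√11 + 8679/52 = 8679/52 + 5*√11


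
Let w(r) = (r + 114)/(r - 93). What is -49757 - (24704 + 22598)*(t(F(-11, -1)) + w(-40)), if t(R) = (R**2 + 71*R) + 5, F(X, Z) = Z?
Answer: 405808457/133 ≈ 3.0512e+6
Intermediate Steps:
t(R) = 5 + R**2 + 71*R
w(r) = (114 + r)/(-93 + r)
-49757 - (24704 + 22598)*(t(F(-11, -1)) + w(-40)) = -49757 - (24704 + 22598)*((5 + (-1)**2 + 71*(-1)) + (114 - 40)/(-93 - 40)) = -49757 - 47302*((5 + 1 - 71) + 74/(-133)) = -49757 - 47302*(-65 - 1/133*74) = -49757 - 47302*(-65 - 74/133) = -49757 - 47302*(-8719)/133 = -49757 - 1*(-412426138/133) = -49757 + 412426138/133 = 405808457/133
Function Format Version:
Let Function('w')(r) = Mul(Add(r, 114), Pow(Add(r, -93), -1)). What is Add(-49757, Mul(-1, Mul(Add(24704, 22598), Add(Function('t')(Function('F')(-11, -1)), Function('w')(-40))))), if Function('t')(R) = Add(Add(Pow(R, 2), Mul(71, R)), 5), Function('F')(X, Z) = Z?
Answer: Rational(405808457, 133) ≈ 3.0512e+6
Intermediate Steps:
Function('t')(R) = Add(5, Pow(R, 2), Mul(71, R))
Function('w')(r) = Mul(Pow(Add(-93, r), -1), Add(114, r)) (Function('w')(r) = Mul(Add(114, r), Pow(Add(-93, r), -1)) = Mul(Pow(Add(-93, r), -1), Add(114, r)))
Add(-49757, Mul(-1, Mul(Add(24704, 22598), Add(Function('t')(Function('F')(-11, -1)), Function('w')(-40))))) = Add(-49757, Mul(-1, Mul(Add(24704, 22598), Add(Add(5, Pow(-1, 2), Mul(71, -1)), Mul(Pow(Add(-93, -40), -1), Add(114, -40)))))) = Add(-49757, Mul(-1, Mul(47302, Add(Add(5, 1, -71), Mul(Pow(-133, -1), 74))))) = Add(-49757, Mul(-1, Mul(47302, Add(-65, Mul(Rational(-1, 133), 74))))) = Add(-49757, Mul(-1, Mul(47302, Add(-65, Rational(-74, 133))))) = Add(-49757, Mul(-1, Mul(47302, Rational(-8719, 133)))) = Add(-49757, Mul(-1, Rational(-412426138, 133))) = Add(-49757, Rational(412426138, 133)) = Rational(405808457, 133)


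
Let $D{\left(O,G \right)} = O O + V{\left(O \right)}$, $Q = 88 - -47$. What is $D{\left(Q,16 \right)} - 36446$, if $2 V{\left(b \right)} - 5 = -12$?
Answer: $- \frac{36449}{2} \approx -18225.0$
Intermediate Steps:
$V{\left(b \right)} = - \frac{7}{2}$ ($V{\left(b \right)} = \frac{5}{2} + \frac{1}{2} \left(-12\right) = \frac{5}{2} - 6 = - \frac{7}{2}$)
$Q = 135$ ($Q = 88 + 47 = 135$)
$D{\left(O,G \right)} = - \frac{7}{2} + O^{2}$ ($D{\left(O,G \right)} = O O - \frac{7}{2} = O^{2} - \frac{7}{2} = - \frac{7}{2} + O^{2}$)
$D{\left(Q,16 \right)} - 36446 = \left(- \frac{7}{2} + 135^{2}\right) - 36446 = \left(- \frac{7}{2} + 18225\right) - 36446 = \frac{36443}{2} - 36446 = - \frac{36449}{2}$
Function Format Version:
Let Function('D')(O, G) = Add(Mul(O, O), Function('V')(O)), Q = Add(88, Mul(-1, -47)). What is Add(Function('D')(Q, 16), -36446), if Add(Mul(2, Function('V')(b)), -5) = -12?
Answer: Rational(-36449, 2) ≈ -18225.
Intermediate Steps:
Function('V')(b) = Rational(-7, 2) (Function('V')(b) = Add(Rational(5, 2), Mul(Rational(1, 2), -12)) = Add(Rational(5, 2), -6) = Rational(-7, 2))
Q = 135 (Q = Add(88, 47) = 135)
Function('D')(O, G) = Add(Rational(-7, 2), Pow(O, 2)) (Function('D')(O, G) = Add(Mul(O, O), Rational(-7, 2)) = Add(Pow(O, 2), Rational(-7, 2)) = Add(Rational(-7, 2), Pow(O, 2)))
Add(Function('D')(Q, 16), -36446) = Add(Add(Rational(-7, 2), Pow(135, 2)), -36446) = Add(Add(Rational(-7, 2), 18225), -36446) = Add(Rational(36443, 2), -36446) = Rational(-36449, 2)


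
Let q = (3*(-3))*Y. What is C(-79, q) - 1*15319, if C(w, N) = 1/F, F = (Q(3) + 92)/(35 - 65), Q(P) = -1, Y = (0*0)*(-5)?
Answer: -1394059/91 ≈ -15319.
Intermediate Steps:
Y = 0 (Y = 0*(-5) = 0)
q = 0 (q = (3*(-3))*0 = -9*0 = 0)
F = -91/30 (F = (-1 + 92)/(35 - 65) = 91/(-30) = 91*(-1/30) = -91/30 ≈ -3.0333)
C(w, N) = -30/91 (C(w, N) = 1/(-91/30) = -30/91)
C(-79, q) - 1*15319 = -30/91 - 1*15319 = -30/91 - 15319 = -1394059/91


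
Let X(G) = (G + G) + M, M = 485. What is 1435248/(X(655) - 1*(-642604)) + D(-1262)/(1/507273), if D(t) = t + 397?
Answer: -282756573611607/644399 ≈ -4.3879e+8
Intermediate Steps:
X(G) = 485 + 2*G (X(G) = (G + G) + 485 = 2*G + 485 = 485 + 2*G)
D(t) = 397 + t
1435248/(X(655) - 1*(-642604)) + D(-1262)/(1/507273) = 1435248/((485 + 2*655) - 1*(-642604)) + (397 - 1262)/(1/507273) = 1435248/((485 + 1310) + 642604) - 865/1/507273 = 1435248/(1795 + 642604) - 865*507273 = 1435248/644399 - 438791145 = -282756573611607/644399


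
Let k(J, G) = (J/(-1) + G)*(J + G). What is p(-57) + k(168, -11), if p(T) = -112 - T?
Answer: -28158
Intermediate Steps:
k(J, G) = (G + J)*(G - J) (k(J, G) = (-J + G)*(G + J) = (G - J)*(G + J) = (G + J)*(G - J))
p(-57) + k(168, -11) = (-112 - 1*(-57)) + ((-11)² - 1*168²) = (-112 + 57) + (121 - 1*28224) = -55 + (121 - 28224) = -55 - 28103 = -28158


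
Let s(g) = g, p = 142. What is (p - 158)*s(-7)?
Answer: 112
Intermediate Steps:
(p - 158)*s(-7) = (142 - 158)*(-7) = -16*(-7) = 112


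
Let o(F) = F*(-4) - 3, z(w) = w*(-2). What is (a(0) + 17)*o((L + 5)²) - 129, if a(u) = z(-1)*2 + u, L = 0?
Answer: -2292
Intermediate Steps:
z(w) = -2*w
a(u) = 4 + u (a(u) = -2*(-1)*2 + u = 2*2 + u = 4 + u)
o(F) = -3 - 4*F (o(F) = -4*F - 3 = -3 - 4*F)
(a(0) + 17)*o((L + 5)²) - 129 = ((4 + 0) + 17)*(-3 - 4*(0 + 5)²) - 129 = (4 + 17)*(-3 - 4*5²) - 129 = 21*(-3 - 4*25) - 129 = 21*(-3 - 100) - 129 = 21*(-103) - 129 = -2163 - 129 = -2292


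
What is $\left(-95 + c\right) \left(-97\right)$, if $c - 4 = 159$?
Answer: $-6596$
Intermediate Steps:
$c = 163$ ($c = 4 + 159 = 163$)
$\left(-95 + c\right) \left(-97\right) = \left(-95 + 163\right) \left(-97\right) = 68 \left(-97\right) = -6596$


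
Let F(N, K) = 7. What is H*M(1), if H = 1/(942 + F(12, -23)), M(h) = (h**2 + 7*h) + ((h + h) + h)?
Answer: 11/949 ≈ 0.011591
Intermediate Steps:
M(h) = h**2 + 10*h (M(h) = (h**2 + 7*h) + (2*h + h) = (h**2 + 7*h) + 3*h = h**2 + 10*h)
H = 1/949 (H = 1/(942 + 7) = 1/949 ≈ 0.0010537)
H*M(1) = (1*(10 + 1))/949 = (1*11)/949 = (1/949)*11 = 11/949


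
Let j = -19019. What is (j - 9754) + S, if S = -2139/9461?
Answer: -272223492/9461 ≈ -28773.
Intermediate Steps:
S = -2139/9461 (S = -2139*1/9461 = -2139/9461 ≈ -0.22609)
(j - 9754) + S = (-19019 - 9754) - 2139/9461 = -28773 - 2139/9461 = -272223492/9461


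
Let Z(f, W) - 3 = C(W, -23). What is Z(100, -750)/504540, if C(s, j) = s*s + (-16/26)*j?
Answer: 7312723/6559020 ≈ 1.1149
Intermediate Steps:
C(s, j) = s**2 - 8*j/13 (C(s, j) = s**2 + (-16*1/26)*j = s**2 - 8*j/13)
Z(f, W) = 223/13 + W**2 (Z(f, W) = 3 + (W**2 - 8/13*(-23)) = 3 + (W**2 + 184/13) = 3 + (184/13 + W**2) = 223/13 + W**2)
Z(100, -750)/504540 = (223/13 + (-750)**2)/504540 = (223/13 + 562500)*(1/504540) = (7312723/13)*(1/504540) = 7312723/6559020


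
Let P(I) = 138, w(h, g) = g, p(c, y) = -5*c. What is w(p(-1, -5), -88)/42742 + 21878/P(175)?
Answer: 233774333/1474599 ≈ 158.53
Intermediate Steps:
w(p(-1, -5), -88)/42742 + 21878/P(175) = -88/42742 + 21878/138 = -88*1/42742 + 21878*(1/138) = -44/21371 + 10939/69 = 233774333/1474599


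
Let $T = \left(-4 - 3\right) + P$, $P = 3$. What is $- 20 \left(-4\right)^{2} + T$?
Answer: $-324$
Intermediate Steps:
$T = -4$ ($T = \left(-4 - 3\right) + 3 = -7 + 3 = -4$)
$- 20 \left(-4\right)^{2} + T = - 20 \left(-4\right)^{2} - 4 = \left(-20\right) 16 - 4 = -320 - 4 = -324$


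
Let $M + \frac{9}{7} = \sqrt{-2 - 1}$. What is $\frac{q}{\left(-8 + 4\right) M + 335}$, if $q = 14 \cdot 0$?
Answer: $0$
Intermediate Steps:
$M = - \frac{9}{7} + i \sqrt{3}$ ($M = - \frac{9}{7} + \sqrt{-2 - 1} = - \frac{9}{7} + \sqrt{-3} = - \frac{9}{7} + i \sqrt{3} \approx -1.2857 + 1.732 i$)
$q = 0$
$\frac{q}{\left(-8 + 4\right) M + 335} = \frac{0}{\left(-8 + 4\right) \left(- \frac{9}{7} + i \sqrt{3}\right) + 335} = \frac{0}{- 4 \left(- \frac{9}{7} + i \sqrt{3}\right) + 335} = \frac{0}{\left(\frac{36}{7} - 4 i \sqrt{3}\right) + 335} = \frac{0}{\frac{2381}{7} - 4 i \sqrt{3}} = 0$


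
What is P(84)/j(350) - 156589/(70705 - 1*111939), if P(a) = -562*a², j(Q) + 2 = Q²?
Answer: -72165216563/2525541266 ≈ -28.574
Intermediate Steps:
j(Q) = -2 + Q²
P(84)/j(350) - 156589/(70705 - 1*111939) = (-562*84²)/(-2 + 350²) - 156589/(70705 - 1*111939) = (-562*7056)/(-2 + 122500) - 156589/(70705 - 111939) = -3965472/122498 - 156589/(-41234) = -3965472*1/122498 - 156589*(-1/41234) = -1982736/61249 + 156589/41234 = -72165216563/2525541266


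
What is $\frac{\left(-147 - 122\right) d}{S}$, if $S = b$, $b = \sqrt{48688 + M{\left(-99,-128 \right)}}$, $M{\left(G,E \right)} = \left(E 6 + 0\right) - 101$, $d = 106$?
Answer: $- \frac{28514 \sqrt{47819}}{47819} \approx -130.39$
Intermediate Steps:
$M{\left(G,E \right)} = -101 + 6 E$ ($M{\left(G,E \right)} = \left(6 E + 0\right) - 101 = 6 E - 101 = -101 + 6 E$)
$b = \sqrt{47819}$ ($b = \sqrt{48688 + \left(-101 + 6 \left(-128\right)\right)} = \sqrt{48688 - 869} = \sqrt{47819} \approx 218.68$)
$S = \sqrt{47819} \approx 218.68$
$\frac{\left(-147 - 122\right) d}{S} = \frac{\left(-147 - 122\right) 106}{\sqrt{47819}} = \left(-269\right) 106 \frac{\sqrt{47819}}{47819} = - 28514 \frac{\sqrt{47819}}{47819} = - \frac{28514 \sqrt{47819}}{47819}$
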